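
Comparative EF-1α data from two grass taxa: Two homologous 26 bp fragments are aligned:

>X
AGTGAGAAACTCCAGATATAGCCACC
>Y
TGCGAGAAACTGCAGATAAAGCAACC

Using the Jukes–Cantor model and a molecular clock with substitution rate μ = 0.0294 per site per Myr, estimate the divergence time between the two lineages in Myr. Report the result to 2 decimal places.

3.78

The sequences differ at 5 of 26 sites (1, 3, 12, 19, 23), so p = 5/26 ≈ 0.192308.
d = −(3/4) ln(1 − 4p/3) = −0.75 ln(1 − 0.256411) = −0.75 ln(0.743589)
  = −0.75 × (-0.296267) = 0.222200 substitutions/site.
Under a molecular clock d = 2μt, so t = d/(2μ) = 0.222200 / (2 × 0.0294) = 3.78 Myr.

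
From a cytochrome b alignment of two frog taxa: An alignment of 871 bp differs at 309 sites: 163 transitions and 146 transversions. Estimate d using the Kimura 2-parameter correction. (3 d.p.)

0.492

P = 163/871 ≈ 0.187141 and Q = 146/871 ≈ 0.167623.
Under the Kimura two-parameter model, d = −½ ln(1 − 2P − Q) − ¼ ln(1 − 2Q).
1 − 2P − Q = 0.458095, giving −½ ln(0.458095) = 0.390339.
1 − 2Q = 0.664754, giving −¼ ln(0.664754) = 0.102085.
d = 0.390339 + 0.102085 = 0.492424.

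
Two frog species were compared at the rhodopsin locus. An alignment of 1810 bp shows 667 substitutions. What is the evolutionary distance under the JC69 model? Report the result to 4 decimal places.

p = 667/1810 ≈ 0.368508.
d = −(3/4) ln(1 − 4p/3) = −0.75 ln(1 − 0.491344) = −0.75 ln(0.508656)
  = −0.75 × (-0.675983) = 0.506987 substitutions/site.

0.5070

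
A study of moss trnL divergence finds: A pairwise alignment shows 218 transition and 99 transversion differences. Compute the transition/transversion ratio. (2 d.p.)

R = 218/99 = 2.202020… ≈ 2.20 (to 2 d.p.).

2.20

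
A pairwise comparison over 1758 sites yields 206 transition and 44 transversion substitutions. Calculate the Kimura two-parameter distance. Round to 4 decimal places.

P = 206/1758 ≈ 0.117179 and Q = 44/1758 ≈ 0.025028.
Under the Kimura two-parameter model, d = −½ ln(1 − 2P − Q) − ¼ ln(1 − 2Q).
1 − 2P − Q = 0.740614, giving −½ ln(0.740614) = 0.150138.
1 − 2Q = 0.949944, giving −¼ ln(0.949944) = 0.012838.
d = 0.150138 + 0.012838 = 0.162976.

0.1630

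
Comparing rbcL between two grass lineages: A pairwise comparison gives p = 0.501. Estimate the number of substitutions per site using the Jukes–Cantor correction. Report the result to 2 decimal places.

0.83

d = −(3/4) ln(1 − 4p/3) = −0.75 ln(1 − 0.668) = −0.75 ln(0.332)
  = −0.75 × (-1.102620) = 0.826965 substitutions/site.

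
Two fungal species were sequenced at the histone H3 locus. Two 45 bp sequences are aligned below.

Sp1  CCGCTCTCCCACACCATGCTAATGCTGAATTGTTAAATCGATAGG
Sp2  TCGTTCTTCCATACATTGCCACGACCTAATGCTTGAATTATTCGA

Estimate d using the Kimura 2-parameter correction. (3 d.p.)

Of 45 sites, 11 differences are transitions and 9 are transversions, so P = 11/45 ≈ 0.244444 and Q = 9/45 = 0.2.
Under the Kimura two-parameter model, d = −½ ln(1 − 2P − Q) − ¼ ln(1 − 2Q).
1 − 2P − Q = 0.311112, giving −½ ln(0.311112) = 0.583801.
1 − 2Q = 0.6, giving −¼ ln(0.6) = 0.127706.
d = 0.583801 + 0.127706 = 0.711507.

0.712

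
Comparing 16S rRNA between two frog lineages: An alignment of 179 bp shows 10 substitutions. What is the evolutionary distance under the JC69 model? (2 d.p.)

0.06

p = 10/179 ≈ 0.055866.
d = −(3/4) ln(1 − 4p/3) = −0.75 ln(1 − 0.074488) = −0.75 ln(0.925512)
  = −0.75 × (-0.077408) = 0.058056 substitutions/site.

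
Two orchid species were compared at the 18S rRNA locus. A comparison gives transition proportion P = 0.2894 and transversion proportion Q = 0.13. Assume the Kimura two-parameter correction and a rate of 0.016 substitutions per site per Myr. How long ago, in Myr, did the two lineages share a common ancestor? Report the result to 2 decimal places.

Under the Kimura two-parameter model, d = −½ ln(1 − 2P − Q) − ¼ ln(1 − 2Q).
1 − 2P − Q = 0.2912, giving −½ ln(0.2912) = 0.616872.
1 − 2Q = 0.74, giving −¼ ln(0.74) = 0.075276.
d = 0.616872 + 0.075276 = 0.692148.
Under a molecular clock d = 2μt, so t = d/(2μ) = 0.692148 / (2 × 0.016) = 21.63 Myr.

21.63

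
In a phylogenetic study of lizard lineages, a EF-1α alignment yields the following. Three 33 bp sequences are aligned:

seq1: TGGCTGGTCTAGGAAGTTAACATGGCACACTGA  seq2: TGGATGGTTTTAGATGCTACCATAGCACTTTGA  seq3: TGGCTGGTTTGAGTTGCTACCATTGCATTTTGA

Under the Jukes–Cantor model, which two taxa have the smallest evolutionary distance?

seq1–seq2: 10/33 differ, p = 0.303, d = 0.388.
seq1–seq3: 11/33 differ, p = 0.333, d = 0.441.
seq2–seq3: 5/33 differ, p = 0.152, d = 0.169.
The smallest distance is between seq2 and seq3.

seq2 and seq3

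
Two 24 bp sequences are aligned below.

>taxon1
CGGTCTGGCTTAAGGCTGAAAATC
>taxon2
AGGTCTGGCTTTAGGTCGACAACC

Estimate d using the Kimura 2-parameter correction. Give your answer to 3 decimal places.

Of 24 sites, 3 differences are transitions and 3 are transversions, so P = 3/24 = 0.125 and Q = 3/24 = 0.125.
Under the Kimura two-parameter model, d = −½ ln(1 − 2P − Q) − ¼ ln(1 − 2Q).
1 − 2P − Q = 0.625, giving −½ ln(0.625) = 0.235002.
1 − 2Q = 0.75, giving −¼ ln(0.75) = 0.071921.
d = 0.235002 + 0.071921 = 0.306923.

0.307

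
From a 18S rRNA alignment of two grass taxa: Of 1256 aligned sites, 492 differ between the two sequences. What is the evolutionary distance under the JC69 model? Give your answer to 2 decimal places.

0.55

p = 492/1256 ≈ 0.39172.
d = −(3/4) ln(1 − 4p/3) = −0.75 ln(1 − 0.522293) = −0.75 ln(0.477707)
  = −0.75 × (-0.738758) = 0.554069 substitutions/site.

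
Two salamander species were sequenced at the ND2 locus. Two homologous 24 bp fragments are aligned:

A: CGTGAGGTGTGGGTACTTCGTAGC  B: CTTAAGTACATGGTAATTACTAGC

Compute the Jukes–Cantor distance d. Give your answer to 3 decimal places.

The sequences differ at 10 of 24 sites (2, 4, 7, 8, 9, 10, 11, 16, 19, 20), so p = 10/24 ≈ 0.416667.
d = −(3/4) ln(1 − 4p/3) = −0.75 ln(1 − 0.555556) = −0.75 ln(0.444444)
  = −0.75 × (-0.810931) = 0.608198 substitutions/site.

0.608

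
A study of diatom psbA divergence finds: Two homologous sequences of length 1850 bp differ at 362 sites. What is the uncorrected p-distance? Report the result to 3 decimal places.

0.196

p = 362/1850 = 0.195675… ≈ 0.196 (to 3 d.p.).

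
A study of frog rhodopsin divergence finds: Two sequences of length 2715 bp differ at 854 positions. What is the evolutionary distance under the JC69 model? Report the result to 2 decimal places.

p = 854/2715 ≈ 0.314549.
d = −(3/4) ln(1 − 4p/3) = −0.75 ln(1 − 0.419399) = −0.75 ln(0.580601)
  = −0.75 × (-0.543692) = 0.407769 substitutions/site.

0.41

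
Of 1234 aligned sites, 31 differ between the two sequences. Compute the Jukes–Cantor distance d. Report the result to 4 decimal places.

p = 31/1234 ≈ 0.025122.
d = −(3/4) ln(1 − 4p/3) = −0.75 ln(1 − 0.033496) = −0.75 ln(0.966504)
  = −0.75 × (-0.034070) = 0.025553 substitutions/site.

0.0256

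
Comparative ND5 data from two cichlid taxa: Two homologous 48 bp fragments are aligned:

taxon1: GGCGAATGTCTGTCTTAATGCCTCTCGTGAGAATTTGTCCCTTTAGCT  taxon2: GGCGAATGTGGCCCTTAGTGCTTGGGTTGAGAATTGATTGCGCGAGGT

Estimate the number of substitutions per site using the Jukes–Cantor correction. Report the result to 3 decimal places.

0.520

The sequences differ at 18 of 48 sites, so p = 18/48 = 0.375.
d = −(3/4) ln(1 − 4p/3) = −0.75 ln(1 − 0.5) = −0.75 ln(0.5)
  = −0.75 × (-0.693147) = 0.519860 substitutions/site.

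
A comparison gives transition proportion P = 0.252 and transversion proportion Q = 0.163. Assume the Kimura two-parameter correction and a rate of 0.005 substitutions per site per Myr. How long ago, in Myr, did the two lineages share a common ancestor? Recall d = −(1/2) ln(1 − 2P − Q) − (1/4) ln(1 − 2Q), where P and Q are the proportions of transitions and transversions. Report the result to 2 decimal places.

64.84

Under the Kimura two-parameter model, d = −½ ln(1 − 2P − Q) − ¼ ln(1 − 2Q).
1 − 2P − Q = 0.333, giving −½ ln(0.333) = 0.549806.
1 − 2Q = 0.674, giving −¼ ln(0.674) = 0.098631.
d = 0.549806 + 0.098631 = 0.648437.
Under a molecular clock d = 2μt, so t = d/(2μ) = 0.648437 / (2 × 0.005) = 64.84 Myr.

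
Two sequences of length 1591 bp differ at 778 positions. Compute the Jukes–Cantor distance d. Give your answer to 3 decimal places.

0.792

p = 778/1591 ≈ 0.489001.
d = −(3/4) ln(1 − 4p/3) = −0.75 ln(1 − 0.652001) = −0.75 ln(0.347999)
  = −0.75 × (-1.055556) = 0.791667 substitutions/site.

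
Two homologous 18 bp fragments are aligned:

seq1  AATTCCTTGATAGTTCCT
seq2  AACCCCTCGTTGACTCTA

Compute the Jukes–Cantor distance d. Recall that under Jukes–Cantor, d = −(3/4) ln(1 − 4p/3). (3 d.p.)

The sequences differ at 9 of 18 sites (3, 4, 8, 10, 12, 13, 14, 17, 18), so p = 9/18 = 0.5.
d = −(3/4) ln(1 − 4p/3) = −0.75 ln(1 − 0.666667) = −0.75 ln(0.333333)
  = −0.75 × (-1.098613) = 0.823960 substitutions/site.

0.824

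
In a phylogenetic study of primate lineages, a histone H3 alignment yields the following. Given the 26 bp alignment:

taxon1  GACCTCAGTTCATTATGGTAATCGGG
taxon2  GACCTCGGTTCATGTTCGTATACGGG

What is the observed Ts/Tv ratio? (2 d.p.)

0.20

Transitions are A↔G and C↔T; transversions are all other mismatches.
Transitions: 1. Transversions: 5.
R = 1/5 = 0.20.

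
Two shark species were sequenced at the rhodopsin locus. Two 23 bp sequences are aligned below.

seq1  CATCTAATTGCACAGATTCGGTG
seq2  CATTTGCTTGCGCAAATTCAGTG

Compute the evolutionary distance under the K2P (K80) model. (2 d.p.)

Of 23 sites, 5 differences are transitions and 1 are transversions, so P = 5/23 ≈ 0.217391 and Q = 1/23 ≈ 0.043478.
Under the Kimura two-parameter model, d = −½ ln(1 − 2P − Q) − ¼ ln(1 − 2Q).
1 − 2P − Q = 0.52174, giving −½ ln(0.52174) = 0.325293.
1 − 2Q = 0.913044, giving −¼ ln(0.913044) = 0.022743.
d = 0.325293 + 0.022743 = 0.348036.

0.35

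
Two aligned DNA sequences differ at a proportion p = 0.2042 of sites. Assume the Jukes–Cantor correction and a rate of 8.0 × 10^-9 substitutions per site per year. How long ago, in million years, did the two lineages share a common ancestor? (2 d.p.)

14.90

d = −(3/4) ln(1 − 4p/3) = −0.75 ln(1 − 0.272267) = −0.75 ln(0.727733)
  = −0.75 × (-0.317821) = 0.238366 substitutions/site.
Under a molecular clock d = 2μt, so t = d/(2μ) = 0.238366 / (2 × 8.0 × 10^-9) = 14.90 million years.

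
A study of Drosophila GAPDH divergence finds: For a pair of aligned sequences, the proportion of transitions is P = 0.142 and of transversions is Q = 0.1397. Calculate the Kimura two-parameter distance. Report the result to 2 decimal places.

Under the Kimura two-parameter model, d = −½ ln(1 − 2P − Q) − ¼ ln(1 − 2Q).
1 − 2P − Q = 0.5763, giving −½ ln(0.5763) = 0.275563.
1 − 2Q = 0.7206, giving −¼ ln(0.7206) = 0.081918.
d = 0.275563 + 0.081918 = 0.357481.

0.36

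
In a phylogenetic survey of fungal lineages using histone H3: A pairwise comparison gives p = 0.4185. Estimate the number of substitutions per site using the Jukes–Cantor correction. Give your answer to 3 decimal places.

d = −(3/4) ln(1 − 4p/3) = −0.75 ln(1 − 0.558) = −0.75 ln(0.442)
  = −0.75 × (-0.816445) = 0.612334 substitutions/site.

0.612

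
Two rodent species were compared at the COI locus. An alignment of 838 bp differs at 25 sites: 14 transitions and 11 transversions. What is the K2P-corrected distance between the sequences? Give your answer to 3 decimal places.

P = 14/838 ≈ 0.016706 and Q = 11/838 ≈ 0.013126.
Under the Kimura two-parameter model, d = −½ ln(1 − 2P − Q) − ¼ ln(1 − 2Q).
1 − 2P − Q = 0.953462, giving −½ ln(0.953462) = 0.023828.
1 − 2Q = 0.973748, giving −¼ ln(0.973748) = 0.006651.
d = 0.023828 + 0.006651 = 0.030479.

0.030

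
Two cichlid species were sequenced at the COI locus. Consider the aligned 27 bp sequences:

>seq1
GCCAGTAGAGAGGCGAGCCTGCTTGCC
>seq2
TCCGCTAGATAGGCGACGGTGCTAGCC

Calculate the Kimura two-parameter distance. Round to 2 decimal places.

0.39

Of 27 sites, 1 differences are transitions and 7 are transversions, so P = 1/27 ≈ 0.037037 and Q = 7/27 ≈ 0.259259.
Under the Kimura two-parameter model, d = −½ ln(1 − 2P − Q) − ¼ ln(1 − 2Q).
1 − 2P − Q = 0.666667, giving −½ ln(0.666667) = 0.202732.
1 − 2Q = 0.481482, giving −¼ ln(0.481482) = 0.182722.
d = 0.202732 + 0.182722 = 0.385454.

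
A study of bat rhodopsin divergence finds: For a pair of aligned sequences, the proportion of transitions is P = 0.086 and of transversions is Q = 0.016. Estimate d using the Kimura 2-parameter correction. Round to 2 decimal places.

0.11

Under the Kimura two-parameter model, d = −½ ln(1 − 2P − Q) − ¼ ln(1 − 2Q).
1 − 2P − Q = 0.812, giving −½ ln(0.812) = 0.104127.
1 − 2Q = 0.968, giving −¼ ln(0.968) = 0.008131.
d = 0.104127 + 0.008131 = 0.112258.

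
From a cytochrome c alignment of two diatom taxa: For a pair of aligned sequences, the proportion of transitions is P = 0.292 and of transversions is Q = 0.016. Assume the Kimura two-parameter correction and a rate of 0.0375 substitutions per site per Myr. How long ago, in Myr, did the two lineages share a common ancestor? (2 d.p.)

6.22

Under the Kimura two-parameter model, d = −½ ln(1 − 2P − Q) − ¼ ln(1 − 2Q).
1 − 2P − Q = 0.4, giving −½ ln(0.4) = 0.458145.
1 − 2Q = 0.968, giving −¼ ln(0.968) = 0.008131.
d = 0.458145 + 0.008131 = 0.466276.
Under a molecular clock d = 2μt, so t = d/(2μ) = 0.466276 / (2 × 0.0375) = 6.22 Myr.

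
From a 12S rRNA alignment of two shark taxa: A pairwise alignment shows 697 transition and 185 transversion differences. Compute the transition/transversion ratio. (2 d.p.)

R = 697/185 = 3.767567… ≈ 3.77 (to 2 d.p.).

3.77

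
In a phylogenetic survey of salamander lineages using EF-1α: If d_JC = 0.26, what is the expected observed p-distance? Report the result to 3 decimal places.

0.220

p = (3/4)(1 − e^(−4d/3)) = 0.75 × (1 − e^(-0.346667)) = 0.75 × (1 − 0.707041) = 0.219719.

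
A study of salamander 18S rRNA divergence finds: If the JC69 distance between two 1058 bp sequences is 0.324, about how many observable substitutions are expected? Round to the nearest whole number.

278

Invert JC69: p = (3/4)(1 − e^(−4d/3)) = 0.75 × (1 − e^(-0.432)) = 0.75 × (1 − 0.649209) = 0.263093.
Expected differing sites = pL ≈ 0.263093 × 1058 = 278.352394 ≈ 278.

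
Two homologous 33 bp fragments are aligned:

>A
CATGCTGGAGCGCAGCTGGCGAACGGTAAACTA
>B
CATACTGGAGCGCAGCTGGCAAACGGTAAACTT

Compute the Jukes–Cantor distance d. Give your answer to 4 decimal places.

0.0969

The sequences differ at 3 of 33 sites (4, 21, 33), so p = 3/33 ≈ 0.090909.
d = −(3/4) ln(1 − 4p/3) = −0.75 ln(1 − 0.121212) = −0.75 ln(0.878788)
  = −0.75 × (-0.129212) = 0.096909 substitutions/site.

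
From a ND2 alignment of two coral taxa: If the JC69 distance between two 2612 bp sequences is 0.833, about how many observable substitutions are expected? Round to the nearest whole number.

1314

Invert JC69: p = (3/4)(1 − e^(−4d/3)) = 0.75 × (1 − e^(-1.110667)) = 0.75 × (1 − 0.329339) = 0.502996.
Expected differing sites = pL ≈ 0.502996 × 2612 = 1313.825552 ≈ 1314.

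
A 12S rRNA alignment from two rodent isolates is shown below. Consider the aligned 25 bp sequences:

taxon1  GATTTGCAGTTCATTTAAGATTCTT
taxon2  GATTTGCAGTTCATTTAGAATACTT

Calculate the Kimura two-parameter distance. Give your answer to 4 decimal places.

0.1324

Of 25 sites, 2 differences are transitions and 1 are transversions, so P = 2/25 = 0.08 and Q = 1/25 = 0.04.
Under the Kimura two-parameter model, d = −½ ln(1 − 2P − Q) − ¼ ln(1 − 2Q).
1 − 2P − Q = 0.8, giving −½ ln(0.8) = 0.111572.
1 − 2Q = 0.92, giving −¼ ln(0.92) = 0.020845.
d = 0.111572 + 0.020845 = 0.132417.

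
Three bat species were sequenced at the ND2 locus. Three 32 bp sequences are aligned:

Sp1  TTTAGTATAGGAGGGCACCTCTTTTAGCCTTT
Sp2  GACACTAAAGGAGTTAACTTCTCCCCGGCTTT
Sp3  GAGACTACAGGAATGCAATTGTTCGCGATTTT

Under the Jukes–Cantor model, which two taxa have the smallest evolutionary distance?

Sp1–Sp2: 14/32 differ, p = 0.438, d = 0.657.
Sp1–Sp3: 15/32 differ, p = 0.469, d = 0.736.
Sp2–Sp3: 11/32 differ, p = 0.344, d = 0.460.
The smallest distance is between Sp2 and Sp3.

Sp2 and Sp3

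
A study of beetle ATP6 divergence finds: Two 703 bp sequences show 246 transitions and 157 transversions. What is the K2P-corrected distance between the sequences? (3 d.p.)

1.431

P = 246/703 ≈ 0.349929 and Q = 157/703 ≈ 0.223329.
Under the Kimura two-parameter model, d = −½ ln(1 − 2P − Q) − ¼ ln(1 − 2Q).
1 − 2P − Q = 0.076813, giving −½ ln(0.076813) = 1.283191.
1 − 2Q = 0.553342, giving −¼ ln(0.553342) = 0.147945.
d = 1.283191 + 0.147945 = 1.431136.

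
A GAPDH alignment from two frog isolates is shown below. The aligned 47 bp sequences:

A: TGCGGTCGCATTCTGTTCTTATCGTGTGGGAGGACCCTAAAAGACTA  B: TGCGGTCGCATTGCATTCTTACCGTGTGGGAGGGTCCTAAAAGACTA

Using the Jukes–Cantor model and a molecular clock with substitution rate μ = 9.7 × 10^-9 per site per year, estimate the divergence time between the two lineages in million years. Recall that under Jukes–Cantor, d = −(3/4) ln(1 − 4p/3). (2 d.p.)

7.21

The sequences differ at 6 of 47 sites (13, 14, 15, 22, 34, 35), so p = 6/47 ≈ 0.12766.
d = −(3/4) ln(1 − 4p/3) = −0.75 ln(1 − 0.170213) = −0.75 ln(0.829787)
  = −0.75 × (-0.186586) = 0.139940 substitutions/site.
Under a molecular clock d = 2μt, so t = d/(2μ) = 0.139940 / (2 × 9.7 × 10^-9) = 7.21 million years.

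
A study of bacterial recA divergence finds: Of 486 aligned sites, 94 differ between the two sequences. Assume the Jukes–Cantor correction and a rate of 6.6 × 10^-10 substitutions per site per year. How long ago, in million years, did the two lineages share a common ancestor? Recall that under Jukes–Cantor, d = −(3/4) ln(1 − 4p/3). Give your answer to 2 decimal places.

p = 94/486 ≈ 0.193416.
d = −(3/4) ln(1 − 4p/3) = −0.75 ln(1 − 0.257888) = −0.75 ln(0.742112)
  = −0.75 × (-0.298255) = 0.223691 substitutions/site.
Under a molecular clock d = 2μt, so t = d/(2μ) = 0.223691 / (2 × 6.6 × 10^-10) = 169.46 million years.

169.46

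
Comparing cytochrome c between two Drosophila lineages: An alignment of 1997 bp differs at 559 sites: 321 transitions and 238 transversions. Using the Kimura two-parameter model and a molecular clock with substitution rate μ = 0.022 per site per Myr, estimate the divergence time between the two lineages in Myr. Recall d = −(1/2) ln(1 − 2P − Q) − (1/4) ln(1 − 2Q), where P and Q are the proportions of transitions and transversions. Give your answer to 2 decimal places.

P = 321/1997 ≈ 0.160741 and Q = 238/1997 ≈ 0.119179.
Under the Kimura two-parameter model, d = −½ ln(1 − 2P − Q) − ¼ ln(1 − 2Q).
1 − 2P − Q = 0.559339, giving −½ ln(0.559339) = 0.290500.
1 − 2Q = 0.761642, giving −¼ ln(0.761642) = 0.068070.
d = 0.290500 + 0.068070 = 0.358570.
Under a molecular clock d = 2μt, so t = d/(2μ) = 0.358570 / (2 × 0.022) = 8.15 Myr.

8.15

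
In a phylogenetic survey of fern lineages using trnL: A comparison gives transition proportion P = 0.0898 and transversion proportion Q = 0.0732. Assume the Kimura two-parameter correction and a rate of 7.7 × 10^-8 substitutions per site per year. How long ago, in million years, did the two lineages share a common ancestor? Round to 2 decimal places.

Under the Kimura two-parameter model, d = −½ ln(1 − 2P − Q) − ¼ ln(1 − 2Q).
1 − 2P − Q = 0.7472, giving −½ ln(0.7472) = 0.145711.
1 − 2Q = 0.8536, giving −¼ ln(0.8536) = 0.039573.
d = 0.145711 + 0.039573 = 0.185284.
Under a molecular clock d = 2μt, so t = d/(2μ) = 0.185284 / (2 × 7.7 × 10^-8) = 1.20 million years.

1.20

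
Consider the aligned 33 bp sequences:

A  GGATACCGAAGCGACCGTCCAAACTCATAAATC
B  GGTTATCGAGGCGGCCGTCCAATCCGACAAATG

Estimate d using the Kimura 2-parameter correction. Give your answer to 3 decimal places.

0.345

Of 33 sites, 5 differences are transitions and 4 are transversions, so P = 5/33 ≈ 0.151515 and Q = 4/33 ≈ 0.121212.
Under the Kimura two-parameter model, d = −½ ln(1 − 2P − Q) − ¼ ln(1 − 2Q).
1 − 2P − Q = 0.575758, giving −½ ln(0.575758) = 0.276034.
1 − 2Q = 0.757576, giving −¼ ln(0.757576) = 0.069408.
d = 0.276034 + 0.069408 = 0.345442.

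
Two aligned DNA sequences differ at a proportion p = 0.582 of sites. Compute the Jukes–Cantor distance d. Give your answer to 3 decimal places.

1.122

d = −(3/4) ln(1 − 4p/3) = −0.75 ln(1 − 0.776) = −0.75 ln(0.224)
  = −0.75 × (-1.496109) = 1.122082 substitutions/site.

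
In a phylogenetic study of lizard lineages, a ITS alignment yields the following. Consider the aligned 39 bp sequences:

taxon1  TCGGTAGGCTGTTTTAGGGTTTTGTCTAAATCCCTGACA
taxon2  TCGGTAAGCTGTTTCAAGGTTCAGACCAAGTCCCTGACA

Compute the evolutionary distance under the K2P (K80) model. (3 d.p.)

Of 39 sites, 6 differences are transitions and 2 are transversions, so P = 6/39 ≈ 0.153846 and Q = 2/39 ≈ 0.051282.
Under the Kimura two-parameter model, d = −½ ln(1 − 2P − Q) − ¼ ln(1 − 2Q).
1 − 2P − Q = 0.641026, giving −½ ln(0.641026) = 0.222343.
1 − 2Q = 0.897436, giving −¼ ln(0.897436) = 0.027053.
d = 0.222343 + 0.027053 = 0.249396.

0.249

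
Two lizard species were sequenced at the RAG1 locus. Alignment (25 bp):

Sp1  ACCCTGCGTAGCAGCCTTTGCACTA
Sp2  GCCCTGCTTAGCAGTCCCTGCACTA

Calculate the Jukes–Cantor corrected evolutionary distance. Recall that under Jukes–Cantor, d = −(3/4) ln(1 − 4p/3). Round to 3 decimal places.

0.233

The sequences differ at 5 of 25 sites (1, 8, 15, 17, 18), so p = 5/25 = 0.2.
d = −(3/4) ln(1 − 4p/3) = −0.75 ln(1 − 0.266667) = −0.75 ln(0.733333)
  = −0.75 × (-0.310155) = 0.232616 substitutions/site.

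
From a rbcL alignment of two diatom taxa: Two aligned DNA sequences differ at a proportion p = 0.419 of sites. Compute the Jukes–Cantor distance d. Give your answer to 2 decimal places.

0.61

d = −(3/4) ln(1 − 4p/3) = −0.75 ln(1 − 0.558667) = −0.75 ln(0.441333)
  = −0.75 × (-0.817956) = 0.613467 substitutions/site.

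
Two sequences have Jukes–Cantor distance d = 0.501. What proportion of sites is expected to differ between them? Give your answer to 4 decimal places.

p = (3/4)(1 − e^(−4d/3)) = 0.75 × (1 − e^(-0.668)) = 0.75 × (1 − 0.512733) = 0.365450.

0.3655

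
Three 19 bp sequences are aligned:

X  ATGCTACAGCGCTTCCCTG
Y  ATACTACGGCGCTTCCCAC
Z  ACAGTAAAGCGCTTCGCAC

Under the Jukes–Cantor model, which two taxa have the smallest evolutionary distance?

X–Y: 4/19 differ, p = 0.211, d = 0.247.
X–Z: 7/19 differ, p = 0.368, d = 0.507.
Y–Z: 5/19 differ, p = 0.263, d = 0.324.
The smallest distance is between X and Y.

X and Y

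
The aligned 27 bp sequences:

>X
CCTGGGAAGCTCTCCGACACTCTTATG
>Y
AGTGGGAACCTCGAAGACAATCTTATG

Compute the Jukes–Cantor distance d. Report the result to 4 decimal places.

0.3181

The sequences differ at 7 of 27 sites (1, 2, 9, 13, 14, 15, 20), so p = 7/27 ≈ 0.259259.
d = −(3/4) ln(1 − 4p/3) = −0.75 ln(1 − 0.345679) = −0.75 ln(0.654321)
  = −0.75 × (-0.424157) = 0.318118 substitutions/site.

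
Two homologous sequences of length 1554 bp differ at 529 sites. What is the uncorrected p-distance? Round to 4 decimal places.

p = 529/1554 = 0.340411… ≈ 0.3404 (to 4 d.p.).

0.3404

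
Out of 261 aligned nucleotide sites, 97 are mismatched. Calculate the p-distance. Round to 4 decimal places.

0.3716

p = 97/261 = 0.371647… ≈ 0.3716 (to 4 d.p.).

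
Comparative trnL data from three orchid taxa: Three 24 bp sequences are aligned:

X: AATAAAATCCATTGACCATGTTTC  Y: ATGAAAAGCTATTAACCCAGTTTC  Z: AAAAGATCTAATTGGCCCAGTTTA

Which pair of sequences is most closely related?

X and Y

X–Y: 7/24 differ, p = 0.292, d = 0.369.
X–Z: 10/24 differ, p = 0.417, d = 0.608.
Y–Z: 10/24 differ, p = 0.417, d = 0.608.
The smallest distance is between X and Y.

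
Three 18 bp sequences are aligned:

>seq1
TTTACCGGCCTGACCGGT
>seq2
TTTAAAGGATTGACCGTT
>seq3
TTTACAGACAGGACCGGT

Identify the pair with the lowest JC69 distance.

seq1 and seq3

seq1–seq2: 5/18 differ, p = 0.278, d = 0.347.
seq1–seq3: 4/18 differ, p = 0.222, d = 0.264.
seq2–seq3: 6/18 differ, p = 0.333, d = 0.441.
The smallest distance is between seq1 and seq3.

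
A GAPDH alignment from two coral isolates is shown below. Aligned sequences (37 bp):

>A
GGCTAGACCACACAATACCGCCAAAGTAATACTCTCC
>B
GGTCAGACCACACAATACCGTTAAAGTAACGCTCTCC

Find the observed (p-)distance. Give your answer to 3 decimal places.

The sequences differ at 6 of 37 positions (sites 3, 4, 21, 22, 30, 31).
p = 6/37 = 0.162162… ≈ 0.162 (to 3 d.p.).

0.162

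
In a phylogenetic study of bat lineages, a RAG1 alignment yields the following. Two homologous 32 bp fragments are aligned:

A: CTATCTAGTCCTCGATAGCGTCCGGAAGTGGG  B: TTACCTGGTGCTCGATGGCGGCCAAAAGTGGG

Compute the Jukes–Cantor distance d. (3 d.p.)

The sequences differ at 8 of 32 sites (1, 4, 7, 10, 17, 21, 24, 25), so p = 8/32 = 0.25.
d = −(3/4) ln(1 − 4p/3) = −0.75 ln(1 − 0.333333) = −0.75 ln(0.666667)
  = −0.75 × (-0.405465) = 0.304099 substitutions/site.

0.304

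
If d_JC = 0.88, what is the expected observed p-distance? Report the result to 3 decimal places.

p = (3/4)(1 − e^(−4d/3)) = 0.75 × (1 − e^(-1.173333)) = 0.75 × (1 − 0.309334) = 0.518000.

0.518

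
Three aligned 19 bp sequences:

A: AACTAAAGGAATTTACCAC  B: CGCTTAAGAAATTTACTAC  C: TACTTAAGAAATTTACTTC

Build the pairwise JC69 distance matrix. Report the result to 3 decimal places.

A–B: 5/19 sites differ → p ≈ 0.263158, d = −0.75 ln(1 − 0.350877) = 0.324100 ≈ 0.324.
A–C: 5/19 sites differ → p ≈ 0.263158, d = −0.75 ln(1 − 0.350877) = 0.324100 ≈ 0.324.
B–C: 3/19 sites differ → p ≈ 0.157895, d = −0.75 ln(1 − 0.210527) = 0.177292 ≈ 0.177.

d(A,B) = 0.324, d(A,C) = 0.324, d(B,C) = 0.177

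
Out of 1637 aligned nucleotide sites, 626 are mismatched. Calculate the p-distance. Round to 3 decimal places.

p = 626/1637 = 0.382406… ≈ 0.382 (to 3 d.p.).

0.382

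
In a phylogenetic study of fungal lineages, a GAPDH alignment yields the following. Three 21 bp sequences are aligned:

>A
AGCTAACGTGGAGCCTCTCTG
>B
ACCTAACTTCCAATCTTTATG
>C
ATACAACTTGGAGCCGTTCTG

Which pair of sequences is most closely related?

A–B: 8/21 differ, p = 0.381, d = 0.532.
A–C: 6/21 differ, p = 0.286, d = 0.360.
B–C: 9/21 differ, p = 0.429, d = 0.635.
The smallest distance is between A and C.

A and C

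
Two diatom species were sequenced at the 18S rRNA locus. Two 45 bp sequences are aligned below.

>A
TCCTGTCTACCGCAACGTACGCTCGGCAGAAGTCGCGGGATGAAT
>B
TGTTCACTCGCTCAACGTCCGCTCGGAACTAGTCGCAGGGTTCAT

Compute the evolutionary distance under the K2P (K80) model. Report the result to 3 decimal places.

Of 45 sites, 3 differences are transitions and 12 are transversions, so P = 3/45 ≈ 0.066667 and Q = 12/45 ≈ 0.266667.
Under the Kimura two-parameter model, d = −½ ln(1 − 2P − Q) − ¼ ln(1 − 2Q).
1 − 2P − Q = 0.599999, giving −½ ln(0.599999) = 0.255414.
1 − 2Q = 0.466666, giving −¼ ln(0.466666) = 0.190535.
d = 0.255414 + 0.190535 = 0.445949.

0.446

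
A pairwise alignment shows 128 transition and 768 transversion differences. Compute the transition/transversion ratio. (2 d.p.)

0.17

R = 128/768 = 0.166666… ≈ 0.17 (to 2 d.p.).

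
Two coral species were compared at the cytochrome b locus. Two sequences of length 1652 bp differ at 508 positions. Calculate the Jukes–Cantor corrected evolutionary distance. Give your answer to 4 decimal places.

p = 508/1652 ≈ 0.307506.
d = −(3/4) ln(1 − 4p/3) = −0.75 ln(1 − 0.410008) = −0.75 ln(0.589992)
  = −0.75 × (-0.527646) = 0.395735 substitutions/site.

0.3957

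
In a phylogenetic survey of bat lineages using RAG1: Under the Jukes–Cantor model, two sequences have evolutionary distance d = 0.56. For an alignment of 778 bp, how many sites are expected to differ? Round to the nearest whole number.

Invert JC69: p = (3/4)(1 − e^(−4d/3)) = 0.75 × (1 − e^(-0.746667)) = 0.75 × (1 − 0.473944) = 0.394542.
Expected differing sites = pL ≈ 0.394542 × 778 = 306.953676 ≈ 307.

307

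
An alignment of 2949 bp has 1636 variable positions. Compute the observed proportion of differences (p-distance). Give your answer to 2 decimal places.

0.55

p = 1636/2949 = 0.554764… ≈ 0.55 (to 2 d.p.).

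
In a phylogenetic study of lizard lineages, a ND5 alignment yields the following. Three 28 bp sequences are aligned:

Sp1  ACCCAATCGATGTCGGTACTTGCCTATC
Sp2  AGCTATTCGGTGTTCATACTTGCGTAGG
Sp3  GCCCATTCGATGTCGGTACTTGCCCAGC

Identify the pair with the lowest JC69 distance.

Sp1–Sp2: 10/28 differ, p = 0.357, d = 0.485.
Sp1–Sp3: 4/28 differ, p = 0.143, d = 0.158.
Sp2–Sp3: 10/28 differ, p = 0.357, d = 0.485.
The smallest distance is between Sp1 and Sp3.

Sp1 and Sp3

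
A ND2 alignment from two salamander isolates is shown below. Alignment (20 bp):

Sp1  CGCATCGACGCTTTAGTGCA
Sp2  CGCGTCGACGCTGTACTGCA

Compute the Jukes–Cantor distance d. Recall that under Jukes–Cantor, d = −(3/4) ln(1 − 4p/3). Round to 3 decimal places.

The sequences differ at 3 of 20 sites (4, 13, 16), so p = 3/20 = 0.15.
d = −(3/4) ln(1 − 4p/3) = −0.75 ln(1 − 0.2) = −0.75 ln(0.8)
  = −0.75 × (-0.223144) = 0.167358 substitutions/site.

0.167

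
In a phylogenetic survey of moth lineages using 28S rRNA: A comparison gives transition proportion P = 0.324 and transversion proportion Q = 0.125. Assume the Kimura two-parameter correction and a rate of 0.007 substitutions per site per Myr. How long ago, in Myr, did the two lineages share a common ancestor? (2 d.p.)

58.09

Under the Kimura two-parameter model, d = −½ ln(1 − 2P − Q) − ¼ ln(1 − 2Q).
1 − 2P − Q = 0.227, giving −½ ln(0.227) = 0.741403.
1 − 2Q = 0.75, giving −¼ ln(0.75) = 0.071921.
d = 0.741403 + 0.071921 = 0.813324.
Under a molecular clock d = 2μt, so t = d/(2μ) = 0.813324 / (2 × 0.007) = 58.09 Myr.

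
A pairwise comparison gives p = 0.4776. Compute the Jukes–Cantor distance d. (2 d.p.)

d = −(3/4) ln(1 − 4p/3) = −0.75 ln(1 − 0.6368) = −0.75 ln(0.3632)
  = −0.75 × (-1.012802) = 0.759602 substitutions/site.

0.76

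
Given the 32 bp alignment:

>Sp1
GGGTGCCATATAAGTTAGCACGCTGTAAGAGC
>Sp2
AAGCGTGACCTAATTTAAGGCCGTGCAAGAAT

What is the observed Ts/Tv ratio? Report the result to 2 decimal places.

1.67

Transitions are A↔G and C↔T; transversions are all other mismatches.
Transitions: 10. Transversions: 6.
R = 10/6 = 1.666666… ≈ 1.67 (to 2 d.p.).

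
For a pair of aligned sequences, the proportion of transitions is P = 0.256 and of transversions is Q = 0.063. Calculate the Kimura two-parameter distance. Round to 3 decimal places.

0.462

Under the Kimura two-parameter model, d = −½ ln(1 − 2P − Q) − ¼ ln(1 − 2Q).
1 − 2P − Q = 0.425, giving −½ ln(0.425) = 0.427833.
1 − 2Q = 0.874, giving −¼ ln(0.874) = 0.033669.
d = 0.427833 + 0.033669 = 0.461502.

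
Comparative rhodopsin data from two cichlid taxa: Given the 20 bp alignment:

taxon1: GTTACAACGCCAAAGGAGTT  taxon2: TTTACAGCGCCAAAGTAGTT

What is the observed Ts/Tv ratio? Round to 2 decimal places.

Transitions are A↔G and C↔T; transversions are all other mismatches.
Transitions: 1. Transversions: 2.
R = 1/2 = 0.50.

0.50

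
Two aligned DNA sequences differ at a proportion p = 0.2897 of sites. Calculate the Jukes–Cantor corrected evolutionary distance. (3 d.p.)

d = −(3/4) ln(1 − 4p/3) = −0.75 ln(1 − 0.386267) = −0.75 ln(0.613733)
  = −0.75 × (-0.488195) = 0.366146 substitutions/site.

0.366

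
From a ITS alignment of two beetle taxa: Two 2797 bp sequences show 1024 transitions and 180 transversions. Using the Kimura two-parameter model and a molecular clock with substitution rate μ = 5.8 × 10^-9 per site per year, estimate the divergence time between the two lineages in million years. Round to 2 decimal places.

P = 1024/2797 ≈ 0.366107 and Q = 180/2797 ≈ 0.064355.
Under the Kimura two-parameter model, d = −½ ln(1 − 2P − Q) − ¼ ln(1 − 2Q).
1 − 2P − Q = 0.203431, giving −½ ln(0.203431) = 0.796214.
1 − 2Q = 0.87129, giving −¼ ln(0.87129) = 0.034445.
d = 0.796214 + 0.034445 = 0.830659.
Under a molecular clock d = 2μt, so t = d/(2μ) = 0.830659 / (2 × 5.8 × 10^-9) = 71.61 million years.

71.61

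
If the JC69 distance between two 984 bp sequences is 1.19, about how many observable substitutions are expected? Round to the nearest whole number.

587

Invert JC69: p = (3/4)(1 − e^(−4d/3)) = 0.75 × (1 − e^(-1.586667)) = 0.75 × (1 − 0.204606) = 0.596546.
Expected differing sites = pL ≈ 0.596546 × 984 = 587.001264 ≈ 587.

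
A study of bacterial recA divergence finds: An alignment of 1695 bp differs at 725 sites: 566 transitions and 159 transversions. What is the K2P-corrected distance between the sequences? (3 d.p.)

0.769

P = 566/1695 ≈ 0.333923 and Q = 159/1695 ≈ 0.093805.
Under the Kimura two-parameter model, d = −½ ln(1 − 2P − Q) − ¼ ln(1 − 2Q).
1 − 2P − Q = 0.238349, giving −½ ln(0.238349) = 0.717010.
1 − 2Q = 0.81239, giving −¼ ln(0.81239) = 0.051944.
d = 0.717010 + 0.051944 = 0.768954.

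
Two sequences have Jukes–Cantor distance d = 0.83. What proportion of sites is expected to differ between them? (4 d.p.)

0.5020

p = (3/4)(1 − e^(−4d/3)) = 0.75 × (1 − e^(-1.106667)) = 0.75 × (1 − 0.330659) = 0.502006.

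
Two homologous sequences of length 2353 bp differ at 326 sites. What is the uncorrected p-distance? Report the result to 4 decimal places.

p = 326/2353 = 0.138546… ≈ 0.1385 (to 4 d.p.).

0.1385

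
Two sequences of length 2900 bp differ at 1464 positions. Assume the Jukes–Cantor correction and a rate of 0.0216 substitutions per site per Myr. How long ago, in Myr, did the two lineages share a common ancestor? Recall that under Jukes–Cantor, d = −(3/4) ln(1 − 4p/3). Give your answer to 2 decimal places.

19.41

p = 1464/2900 ≈ 0.504828.
d = −(3/4) ln(1 − 4p/3) = −0.75 ln(1 − 0.673104) = −0.75 ln(0.326896)
  = −0.75 × (-1.118113) = 0.838585 substitutions/site.
Under a molecular clock d = 2μt, so t = d/(2μ) = 0.838585 / (2 × 0.0216) = 19.41 Myr.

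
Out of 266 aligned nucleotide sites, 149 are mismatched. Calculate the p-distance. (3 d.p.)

0.560

p = 149/266 = 0.560150… ≈ 0.560 (to 3 d.p.).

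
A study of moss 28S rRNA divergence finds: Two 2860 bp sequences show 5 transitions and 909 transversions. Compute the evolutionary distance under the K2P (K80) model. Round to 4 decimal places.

0.4462

P = 5/2860 ≈ 0.001748 and Q = 909/2860 ≈ 0.317832.
Under the Kimura two-parameter model, d = −½ ln(1 − 2P − Q) − ¼ ln(1 − 2Q).
1 − 2P − Q = 0.678672, giving −½ ln(0.678672) = 0.193809.
1 − 2Q = 0.364336, giving −¼ ln(0.364336) = 0.252420.
d = 0.193809 + 0.252420 = 0.446229.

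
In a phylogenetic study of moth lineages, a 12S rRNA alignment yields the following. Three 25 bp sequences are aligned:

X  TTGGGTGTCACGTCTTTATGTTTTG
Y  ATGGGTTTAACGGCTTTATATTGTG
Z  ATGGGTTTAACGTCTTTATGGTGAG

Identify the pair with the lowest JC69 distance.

X–Y: 6/25 differ, p = 0.240, d = 0.289.
X–Z: 6/25 differ, p = 0.240, d = 0.289.
Y–Z: 4/25 differ, p = 0.160, d = 0.180.
The smallest distance is between Y and Z.

Y and Z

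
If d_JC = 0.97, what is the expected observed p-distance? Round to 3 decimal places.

p = (3/4)(1 − e^(−4d/3)) = 0.75 × (1 − e^(-1.293333)) = 0.75 × (1 − 0.274355) = 0.544234.

0.544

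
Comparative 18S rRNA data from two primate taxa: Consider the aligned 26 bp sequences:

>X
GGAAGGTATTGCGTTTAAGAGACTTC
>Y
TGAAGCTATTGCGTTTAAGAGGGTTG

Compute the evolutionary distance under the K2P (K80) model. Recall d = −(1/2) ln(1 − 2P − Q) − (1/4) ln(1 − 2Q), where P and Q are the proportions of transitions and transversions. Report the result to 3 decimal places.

0.223

Of 26 sites, 1 differences are transitions and 4 are transversions, so P = 1/26 ≈ 0.038462 and Q = 4/26 ≈ 0.153846.
Under the Kimura two-parameter model, d = −½ ln(1 − 2P − Q) − ¼ ln(1 − 2Q).
1 − 2P − Q = 0.76923, giving −½ ln(0.76923) = 0.131183.
1 − 2Q = 0.692308, giving −¼ ln(0.692308) = 0.091931.
d = 0.131183 + 0.091931 = 0.223114.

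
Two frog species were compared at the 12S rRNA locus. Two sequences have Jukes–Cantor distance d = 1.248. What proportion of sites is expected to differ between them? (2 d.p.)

0.61

p = (3/4)(1 − e^(−4d/3)) = 0.75 × (1 − e^(-1.664)) = 0.75 × (1 − 0.189380) = 0.607965.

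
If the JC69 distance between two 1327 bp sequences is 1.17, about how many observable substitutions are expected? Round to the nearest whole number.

Invert JC69: p = (3/4)(1 − e^(−4d/3)) = 0.75 × (1 − e^(-1.56)) = 0.75 × (1 − 0.210136) = 0.592398.
Expected differing sites = pL ≈ 0.592398 × 1327 = 786.112146 ≈ 786.

786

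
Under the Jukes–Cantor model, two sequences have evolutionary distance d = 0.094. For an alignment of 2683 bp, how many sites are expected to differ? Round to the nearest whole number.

237

Invert JC69: p = (3/4)(1 − e^(−4d/3)) = 0.75 × (1 − e^(-0.125333)) = 0.75 × (1 − 0.882203) = 0.088348.
Expected differing sites = pL ≈ 0.088348 × 2683 = 237.037684 ≈ 237.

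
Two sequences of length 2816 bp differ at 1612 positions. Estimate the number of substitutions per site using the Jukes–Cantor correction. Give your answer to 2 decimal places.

1.08

p = 1612/2816 ≈ 0.572443.
d = −(3/4) ln(1 − 4p/3) = −0.75 ln(1 − 0.763257) = −0.75 ln(0.236743)
  = −0.75 × (-1.440780) = 1.080585 substitutions/site.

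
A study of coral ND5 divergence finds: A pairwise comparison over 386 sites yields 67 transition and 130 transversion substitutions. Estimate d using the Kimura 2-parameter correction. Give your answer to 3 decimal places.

P = 67/386 ≈ 0.173575 and Q = 130/386 ≈ 0.336788.
Under the Kimura two-parameter model, d = −½ ln(1 − 2P − Q) − ¼ ln(1 − 2Q).
1 − 2P − Q = 0.316062, giving −½ ln(0.316062) = 0.575908.
1 − 2Q = 0.326424, giving −¼ ln(0.326424) = 0.279890.
d = 0.575908 + 0.279890 = 0.855798.

0.856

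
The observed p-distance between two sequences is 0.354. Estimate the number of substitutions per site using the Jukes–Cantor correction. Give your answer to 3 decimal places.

0.479

d = −(3/4) ln(1 − 4p/3) = −0.75 ln(1 − 0.472) = −0.75 ln(0.528)
  = −0.75 × (-0.638659) = 0.478994 substitutions/site.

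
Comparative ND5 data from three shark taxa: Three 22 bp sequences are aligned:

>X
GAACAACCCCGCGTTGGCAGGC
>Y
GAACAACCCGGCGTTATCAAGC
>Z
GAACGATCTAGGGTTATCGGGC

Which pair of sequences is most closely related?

X and Y

X–Y: 4/22 differ, p = 0.182, d = 0.208.
X–Z: 8/22 differ, p = 0.364, d = 0.497.
Y–Z: 7/22 differ, p = 0.318, d = 0.414.
The smallest distance is between X and Y.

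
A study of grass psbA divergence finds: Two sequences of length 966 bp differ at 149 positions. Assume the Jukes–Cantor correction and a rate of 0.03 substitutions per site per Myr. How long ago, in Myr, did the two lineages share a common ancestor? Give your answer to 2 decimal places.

2.88

p = 149/966 ≈ 0.154244.
d = −(3/4) ln(1 − 4p/3) = −0.75 ln(1 − 0.205659) = −0.75 ln(0.794341)
  = −0.75 × (-0.230242) = 0.172682 substitutions/site.
Under a molecular clock d = 2μt, so t = d/(2μ) = 0.172682 / (2 × 0.03) = 2.88 Myr.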